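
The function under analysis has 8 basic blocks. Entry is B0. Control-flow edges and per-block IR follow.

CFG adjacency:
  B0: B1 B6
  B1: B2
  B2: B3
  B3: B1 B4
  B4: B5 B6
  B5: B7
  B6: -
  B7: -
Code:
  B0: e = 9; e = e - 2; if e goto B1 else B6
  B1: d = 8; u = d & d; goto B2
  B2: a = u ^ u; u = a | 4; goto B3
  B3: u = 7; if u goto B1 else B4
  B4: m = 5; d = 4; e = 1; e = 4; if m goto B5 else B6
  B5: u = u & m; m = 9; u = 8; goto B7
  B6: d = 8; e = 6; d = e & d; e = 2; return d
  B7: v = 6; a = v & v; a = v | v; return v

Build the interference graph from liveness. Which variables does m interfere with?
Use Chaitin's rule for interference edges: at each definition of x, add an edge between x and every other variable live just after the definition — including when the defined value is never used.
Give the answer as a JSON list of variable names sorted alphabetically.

Answer: ["d", "e", "u"]

Derivation:
def/use:
  B0 def {e} use ∅
  B1 def {d,u} use ∅
  B2 def {a,u} use {u}
  B3 def {u} use ∅
  B4 def {d,e,m} use ∅
  B5 def {m,u} use {m,u}
  B6 def {d,e} use ∅
  B7 def {a,v} use ∅

Backward fixpoint:
  live B0: ∅→∅
  live B1: ∅→{u}
  live B2: {u}→∅
  live B3: ∅→{u}
  live B4: {u}→{m,u}
  live B5: {m,u}→∅
  live B6: ∅→∅
  live B7: ∅→∅

Conflict graph:
  a — {v}
  d — {e,m,u}
  e — {d,m,u}
  m — {d,e,u}
  u — {d,e,m}
  v — {a}

N(m) = ["d", "e", "u"]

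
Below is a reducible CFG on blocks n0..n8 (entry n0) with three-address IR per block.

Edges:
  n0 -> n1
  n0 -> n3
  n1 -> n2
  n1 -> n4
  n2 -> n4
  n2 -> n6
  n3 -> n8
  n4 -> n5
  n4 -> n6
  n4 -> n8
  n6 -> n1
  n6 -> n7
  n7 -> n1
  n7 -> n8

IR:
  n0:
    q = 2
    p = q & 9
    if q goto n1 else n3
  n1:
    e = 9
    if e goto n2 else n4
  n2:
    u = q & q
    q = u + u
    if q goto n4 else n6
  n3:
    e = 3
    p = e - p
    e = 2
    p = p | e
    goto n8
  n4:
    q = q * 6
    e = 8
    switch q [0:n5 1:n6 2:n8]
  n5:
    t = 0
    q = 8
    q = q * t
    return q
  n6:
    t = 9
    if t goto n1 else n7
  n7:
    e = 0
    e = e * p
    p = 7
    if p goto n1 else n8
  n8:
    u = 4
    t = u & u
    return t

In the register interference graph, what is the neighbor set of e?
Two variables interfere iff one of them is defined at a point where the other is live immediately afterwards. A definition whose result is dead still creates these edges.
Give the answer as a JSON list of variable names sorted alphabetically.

Answer: ["p", "q"]

Derivation:
Per-block:
  n0: {p,q} / ∅
  n1: {e} / ∅
  n2: {q,u} / {q}
  n3: {e,p} / {p}
  n4: {e,q} / {q}
  n5: {q,t} / ∅
  n6: {t} / ∅
  n7: {e,p} / {p}
  n8: {t,u} / ∅

Live sets:
  n0 li=∅ lo={p,q}
  n1 li={p,q} lo={p,q}
  n2 li={p,q} lo={p,q}
  n3 li={p} lo=∅
  n4 li={p,q} lo={p,q}
  n5 li=∅ lo=∅
  n6 li={p,q} lo={p,q}
  n7 li={p,q} lo={p,q}
  n8 li=∅ lo=∅

Conflict graph:
  e: {p,q}
  p: {e,q,t,u}
  q: {e,p,t}
  t: {p,q}
  u: {p}

N(e) = ["p", "q"]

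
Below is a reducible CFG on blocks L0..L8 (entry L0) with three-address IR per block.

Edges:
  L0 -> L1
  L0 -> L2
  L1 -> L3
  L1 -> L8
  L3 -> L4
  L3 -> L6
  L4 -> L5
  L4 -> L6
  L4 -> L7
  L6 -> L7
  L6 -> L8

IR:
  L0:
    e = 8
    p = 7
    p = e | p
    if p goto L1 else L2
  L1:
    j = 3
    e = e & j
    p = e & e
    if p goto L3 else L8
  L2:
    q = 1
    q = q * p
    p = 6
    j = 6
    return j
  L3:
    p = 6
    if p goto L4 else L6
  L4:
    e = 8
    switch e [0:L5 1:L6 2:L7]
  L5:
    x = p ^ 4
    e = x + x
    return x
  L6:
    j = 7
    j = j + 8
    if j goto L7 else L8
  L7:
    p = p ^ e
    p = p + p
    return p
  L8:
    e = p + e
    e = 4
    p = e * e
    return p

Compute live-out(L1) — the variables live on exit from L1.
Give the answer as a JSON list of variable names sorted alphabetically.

Answer: ["e", "p"]

Analysis:
def/use:
  L0: def={e,p} ue=∅
  L1: def={e,j,p} ue={e}
  L2: def={j,p,q} ue={p}
  L3: def={p} ue=∅
  L4: def={e} ue=∅
  L5: def={e,x} ue={p}
  L6: def={j} ue=∅
  L7: def={p} ue={e,p}
  L8: def={e,p} ue={e,p}

Backward fixpoint:
  live L0: ∅→{e,p}
  live L1: {e}→{e,p}
  live L2: {p}→∅
  live L3: {e}→{e,p}
  live L4: {p}→{e,p}
  live L5: {p}→∅
  live L6: {e,p}→{e,p}
  live L7: {e,p}→∅
  live L8: {e,p}→∅

live-out(L1) = ["e", "p"]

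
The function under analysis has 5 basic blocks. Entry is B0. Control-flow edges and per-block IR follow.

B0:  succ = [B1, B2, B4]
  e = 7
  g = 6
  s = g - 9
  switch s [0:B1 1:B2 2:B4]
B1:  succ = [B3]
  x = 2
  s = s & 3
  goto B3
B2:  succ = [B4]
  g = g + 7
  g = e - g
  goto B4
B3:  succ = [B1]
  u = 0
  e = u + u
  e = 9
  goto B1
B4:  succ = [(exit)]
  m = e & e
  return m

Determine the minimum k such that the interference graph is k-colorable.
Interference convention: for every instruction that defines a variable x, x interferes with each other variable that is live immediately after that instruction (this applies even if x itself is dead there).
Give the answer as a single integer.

def/use:
  B0: def={e,g,s} ue=∅
  B1: def={s,x} ue={s}
  B2: def={g} ue={e,g}
  B3: def={e,u} ue=∅
  B4: def={m} ue={e}

Backward fixpoint:
  live B0: ∅→{e,g,s}
  live B1: {s}→{s}
  live B2: {e,g}→{e}
  live B3: {s}→{s}
  live B4: {e}→∅

Interfere edges:
  e — {g,s}
  g — {e,s}
  m — ∅
  s — {e,g,u,x}
  u — {s}
  x — {s}

Chromatic number:
  lower bound: {e,g,s} mutually conflict ⇒ χ ≥ 3
  3-colouring: R0={m,s}  R1={e,u,x}  R2={g}
  χ = 3

Answer: 3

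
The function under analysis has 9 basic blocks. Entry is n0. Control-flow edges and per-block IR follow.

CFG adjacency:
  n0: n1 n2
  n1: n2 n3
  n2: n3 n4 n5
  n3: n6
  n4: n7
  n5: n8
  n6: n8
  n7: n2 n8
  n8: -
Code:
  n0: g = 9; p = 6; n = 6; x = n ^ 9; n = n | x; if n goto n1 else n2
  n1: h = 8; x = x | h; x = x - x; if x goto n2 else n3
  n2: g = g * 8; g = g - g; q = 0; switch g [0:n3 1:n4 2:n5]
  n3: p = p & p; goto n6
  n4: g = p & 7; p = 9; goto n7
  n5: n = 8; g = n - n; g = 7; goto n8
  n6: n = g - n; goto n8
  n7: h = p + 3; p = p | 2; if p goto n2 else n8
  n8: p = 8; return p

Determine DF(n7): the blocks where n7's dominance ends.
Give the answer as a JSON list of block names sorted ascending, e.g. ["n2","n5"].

idom tree: n1←n0 n2←n0 n3←n0 n4←n2 n5←n2 n6←n3 n7←n4 n8←n0
Dom at joins:
  n2: preds {n0,n1,n7}: {n0} ∩ {n0,n1} ∩ {n0,n2,n4,n7} = {n0}; idom=n0
  n3: preds {n1,n2}: {n0,n1} ∩ {n0,n2} = {n0}; idom=n0
  n8: preds {n5,n6,n7}: {n0,n2,n5} ∩ {n0,n3,n6} ∩ {n0,n2,n4,n7} = {n0}; idom=n0

DF walk-up:
  n2←n0: walk · to n0
  n2←n1: walk n1 to n0
  n2←n7: walk n7→n4→n2 to n0
  n3←n1: walk n1 to n0
  n3←n2: walk n2 to n0
  n8←n5: walk n5→n2 to n0
  n8←n6: walk n6→n3 to n0
  n8←n7: walk n7→n4→n2 to n0
  DF(n0)=∅
  DF(n1)={n2,n3}
  DF(n2)={n2,n3,n8}
  DF(n3)={n8}
  DF(n4)={n2,n8}
  DF(n5)={n8}
  DF(n6)={n8}
  DF(n7)={n2,n8}
  DF(n8)=∅

DF(n7) = ["n2", "n8"]

Answer: ["n2", "n8"]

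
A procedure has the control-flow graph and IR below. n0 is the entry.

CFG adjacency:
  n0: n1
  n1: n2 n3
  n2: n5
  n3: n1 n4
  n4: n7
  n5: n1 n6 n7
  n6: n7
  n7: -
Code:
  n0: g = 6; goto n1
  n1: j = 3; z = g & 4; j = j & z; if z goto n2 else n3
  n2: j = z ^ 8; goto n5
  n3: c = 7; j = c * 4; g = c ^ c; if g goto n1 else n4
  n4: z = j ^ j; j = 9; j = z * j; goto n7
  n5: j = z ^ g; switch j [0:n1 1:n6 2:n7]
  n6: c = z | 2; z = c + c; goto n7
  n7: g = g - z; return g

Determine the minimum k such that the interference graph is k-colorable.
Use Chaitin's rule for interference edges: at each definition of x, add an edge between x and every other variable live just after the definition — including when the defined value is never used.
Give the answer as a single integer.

Per-block:
  n0: def={g} ue=∅
  n1: def={j,z} ue={g}
  n2: def={j} ue={z}
  n3: def={c,g,j} ue=∅
  n4: def={j,z} ue={j}
  n5: def={j} ue={g,z}
  n6: def={c,z} ue={z}
  n7: def={g} ue={g,z}

Liveness:
  n0 li=∅ lo={g}
  n1 li={g} lo={g,z}
  n2 li={g,z} lo={g,z}
  n3 li=∅ lo={g,j}
  n4 li={g,j} lo={g,z}
  n5 li={g,z} lo={g,z}
  n6 li={g,z} lo={g,z}
  n7 li={g,z} lo=∅

Interfere edges:
  c: {g,j}
  g: {c,j,z}
  j: {c,g,z}
  z: {g,j}

Colouring:
  clique {c,g,j} ⇒ need ≥ 3
  assign c→r2 g→r0 j→r1 z→r2 — no edge inside a register ⇒ χ ≤ 3
  χ = 3

Answer: 3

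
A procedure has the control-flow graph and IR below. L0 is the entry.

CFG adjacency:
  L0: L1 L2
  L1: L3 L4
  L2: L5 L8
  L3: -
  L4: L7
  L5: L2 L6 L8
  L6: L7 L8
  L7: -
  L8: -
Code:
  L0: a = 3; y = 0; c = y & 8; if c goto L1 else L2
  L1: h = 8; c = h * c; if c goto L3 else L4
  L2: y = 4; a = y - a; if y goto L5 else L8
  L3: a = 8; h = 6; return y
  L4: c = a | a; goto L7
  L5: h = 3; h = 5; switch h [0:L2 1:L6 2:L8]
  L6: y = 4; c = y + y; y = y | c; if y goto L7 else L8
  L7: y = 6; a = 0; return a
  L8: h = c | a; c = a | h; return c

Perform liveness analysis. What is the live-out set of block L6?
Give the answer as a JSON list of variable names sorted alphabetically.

Answer: ["a", "c"]

Analysis:
Per-block:
  L0: def={a,c,y} ue=∅
  L1: def={c,h} ue={c}
  L2: def={a,y} ue={a}
  L3: def={a,h} ue={y}
  L4: def={c} ue={a}
  L5: def={h} ue=∅
  L6: def={c,y} ue=∅
  L7: def={a,y} ue=∅
  L8: def={c,h} ue={a,c}

Liveness:
  live L0: ∅→{a,c,y}
  live L1: {a,c,y}→{a,y}
  live L2: {a,c}→{a,c}
  live L3: {y}→∅
  live L4: {a}→∅
  live L5: {a,c}→{a,c}
  live L6: {a}→{a,c}
  live L7: ∅→∅
  live L8: {a,c}→∅

live-out(L6) = ["a", "c"]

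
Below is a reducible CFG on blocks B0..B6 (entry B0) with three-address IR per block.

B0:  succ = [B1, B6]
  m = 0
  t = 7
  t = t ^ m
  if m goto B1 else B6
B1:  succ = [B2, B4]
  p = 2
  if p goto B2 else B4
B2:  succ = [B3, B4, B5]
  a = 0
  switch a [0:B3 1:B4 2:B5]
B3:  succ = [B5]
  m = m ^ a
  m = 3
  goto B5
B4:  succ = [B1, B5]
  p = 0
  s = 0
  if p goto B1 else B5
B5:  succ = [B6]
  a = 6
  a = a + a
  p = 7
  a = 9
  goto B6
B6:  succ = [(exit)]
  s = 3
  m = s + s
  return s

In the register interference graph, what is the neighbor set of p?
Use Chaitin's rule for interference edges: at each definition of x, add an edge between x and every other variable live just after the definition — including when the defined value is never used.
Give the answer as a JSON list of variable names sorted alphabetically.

Answer: ["m", "s"]

Analysis:
Per-block:
  B0: {m,t} / ∅
  B1: {p} / ∅
  B2: {a} / ∅
  B3: {m} / {a,m}
  B4: {p,s} / ∅
  B5: {a,p} / ∅
  B6: {m,s} / ∅

Backward fixpoint:
  B0 li=∅ lo={m}
  B1 li={m} lo={m}
  B2 li={m} lo={a,m}
  B3 li={a,m} lo=∅
  B4 li={m} lo={m}
  B5 li=∅ lo=∅
  B6 li=∅ lo=∅

Conflict graph:
  a↔{m}
  m↔{a,p,s,t}
  p↔{m,s}
  s↔{m,p}
  t↔{m}

N(p) = ["m", "s"]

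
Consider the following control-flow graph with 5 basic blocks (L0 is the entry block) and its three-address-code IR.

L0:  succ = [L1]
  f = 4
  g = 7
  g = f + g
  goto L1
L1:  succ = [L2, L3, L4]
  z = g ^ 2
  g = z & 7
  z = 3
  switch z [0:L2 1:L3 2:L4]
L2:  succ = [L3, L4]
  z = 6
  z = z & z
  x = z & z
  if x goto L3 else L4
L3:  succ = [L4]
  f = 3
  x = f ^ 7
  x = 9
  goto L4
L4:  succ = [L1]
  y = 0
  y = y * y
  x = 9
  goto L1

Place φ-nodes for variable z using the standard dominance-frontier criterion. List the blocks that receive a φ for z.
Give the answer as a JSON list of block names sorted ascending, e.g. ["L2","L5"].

idom tree: L1←L0 L2←L1 L3←L1 L4←L1
Join-block Dom:
  L1: preds {L0,L4}: {L0} ∩ {L0,L1,L4} = {L0}; idom=L0
  L3: preds {L1,L2}: {L0,L1} ∩ {L0,L1,L2} = {L0,L1}; idom=L1
  L4: preds {L1,L2,L3}: {L0,L1} ∩ {L0,L1,L2} ∩ {L0,L1,L3} = {L0,L1}; idom=L1

DF derivation:
  join L1 pred L0: · stop@L0
  join L1 pred L4: L4→L1 stop@L0
  join L3 pred L1: · stop@L1
  join L3 pred L2: L2 stop@L1
  join L4 pred L1: · stop@L1
  join L4 pred L2: L2 stop@L1
  join L4 pred L3: L3 stop@L1
  DF(L0)=∅
  DF(L1)={L1}
  DF(L2)={L3,L4}
  DF(L3)={L4}
  DF(L4)={L1}

φ for z: defs {L1,L2}
  DF⁺ = {L1,L3,L4}

Answer: ["L1", "L3", "L4"]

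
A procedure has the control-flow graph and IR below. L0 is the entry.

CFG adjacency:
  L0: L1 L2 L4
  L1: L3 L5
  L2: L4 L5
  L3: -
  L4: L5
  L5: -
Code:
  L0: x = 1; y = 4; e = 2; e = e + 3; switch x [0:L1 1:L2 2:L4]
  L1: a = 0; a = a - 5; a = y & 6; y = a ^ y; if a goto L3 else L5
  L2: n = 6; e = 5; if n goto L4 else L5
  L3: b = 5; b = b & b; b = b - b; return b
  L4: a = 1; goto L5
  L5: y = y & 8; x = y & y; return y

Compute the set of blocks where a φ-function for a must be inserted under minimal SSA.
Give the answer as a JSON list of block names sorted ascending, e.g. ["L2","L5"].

Answer: ["L5"]

Working:
idom tree: L1←L0 L2←L0 L3←L1 L4←L0 L5←L0
Join-block Dom:
  L4: preds {L0,L2}: {L0} ∩ {L0,L2} = {L0}; idom=L0
  L5: preds {L1,L2,L4}: {L0,L1} ∩ {L0,L2} ∩ {L0,L4} = {L0}; idom=L0

DF derivation:
  L4←L0: walk · to L0
  L4←L2: walk L2 to L0
  L5←L1: walk L1 to L0
  L5←L2: walk L2 to L0
  L5←L4: walk L4 to L0
  L0: DF=∅
  L1: DF={L5}
  L2: DF={L4,L5}
  L3: DF=∅
  L4: DF={L5}
  L5: DF=∅

φ for a: defs {L1,L4}
  DF⁺ = {L5}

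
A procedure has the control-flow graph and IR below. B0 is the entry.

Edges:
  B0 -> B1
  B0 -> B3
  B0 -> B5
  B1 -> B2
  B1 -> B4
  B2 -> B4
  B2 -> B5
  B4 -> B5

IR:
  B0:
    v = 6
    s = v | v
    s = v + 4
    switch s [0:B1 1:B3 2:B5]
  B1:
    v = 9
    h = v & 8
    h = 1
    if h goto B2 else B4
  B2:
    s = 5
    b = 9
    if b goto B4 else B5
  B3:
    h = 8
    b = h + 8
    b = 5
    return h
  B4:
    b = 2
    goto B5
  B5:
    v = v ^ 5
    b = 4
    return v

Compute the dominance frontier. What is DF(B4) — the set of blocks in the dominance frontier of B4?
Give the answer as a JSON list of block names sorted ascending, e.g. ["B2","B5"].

Answer: ["B5"]

Working:
idom tree: B1←B0 B2←B1 B3←B0 B4←B1 B5←B0
Join-block Dom:
  B4: preds {B1,B2}: {B0,B1} ∩ {B0,B1,B2} = {B0,B1}; idom=B1
  B5: preds {B0,B2,B4}: {B0} ∩ {B0,B1,B2} ∩ {B0,B1,B4} = {B0}; idom=B0

Frontier:
  B4←B1: walk · to B1
  B4←B2: walk B2 to B1
  B5←B0: walk · to B0
  B5←B2: walk B2→B1 to B0
  B5←B4: walk B4→B1 to B0
  B0 → ∅
  B1 → {B5}
  B2 → {B4,B5}
  B3 → ∅
  B4 → {B5}
  B5 → ∅

DF(B4) = ["B5"]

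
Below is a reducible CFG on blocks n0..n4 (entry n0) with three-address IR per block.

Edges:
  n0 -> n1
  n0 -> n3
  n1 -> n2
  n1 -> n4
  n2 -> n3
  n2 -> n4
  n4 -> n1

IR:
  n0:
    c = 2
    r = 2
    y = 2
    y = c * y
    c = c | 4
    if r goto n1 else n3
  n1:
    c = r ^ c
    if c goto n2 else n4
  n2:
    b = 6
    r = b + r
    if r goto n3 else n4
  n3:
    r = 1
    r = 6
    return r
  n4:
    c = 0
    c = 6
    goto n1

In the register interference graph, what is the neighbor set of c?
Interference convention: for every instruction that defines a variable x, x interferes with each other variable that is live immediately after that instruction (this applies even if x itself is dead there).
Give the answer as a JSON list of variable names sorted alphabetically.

Answer: ["r", "y"]

Working:
Block summaries:
  n0 def {c,r,y} use ∅
  n1 def {c} use {c,r}
  n2 def {b,r} use {r}
  n3 def {r} use ∅
  n4 def {c} use ∅

Liveness:
  n0: in=∅ out={c,r}
  n1: in={c,r} out={r}
  n2: in={r} out={r}
  n3: in=∅ out=∅
  n4: in={r} out={c,r}

Interfere edges:
  b↔{r}
  c↔{r,y}
  r↔{b,c,y}
  y↔{c,r}

N(c) = ["r", "y"]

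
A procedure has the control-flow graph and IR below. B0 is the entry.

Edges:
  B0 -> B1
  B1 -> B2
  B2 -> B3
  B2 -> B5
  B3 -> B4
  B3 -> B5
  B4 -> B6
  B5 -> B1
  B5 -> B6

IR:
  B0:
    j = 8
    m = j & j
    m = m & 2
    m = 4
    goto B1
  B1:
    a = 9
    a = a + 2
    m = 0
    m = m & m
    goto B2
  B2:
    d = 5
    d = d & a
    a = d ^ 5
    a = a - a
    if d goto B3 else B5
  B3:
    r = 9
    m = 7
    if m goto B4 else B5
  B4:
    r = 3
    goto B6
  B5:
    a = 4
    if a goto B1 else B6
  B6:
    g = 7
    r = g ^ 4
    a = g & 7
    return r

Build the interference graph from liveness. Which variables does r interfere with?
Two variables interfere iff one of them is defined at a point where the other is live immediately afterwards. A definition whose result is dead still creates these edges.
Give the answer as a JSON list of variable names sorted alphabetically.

def/use:
  B0: def={j,m} ue=∅
  B1: def={a,m} ue=∅
  B2: def={a,d} ue={a}
  B3: def={m,r} ue=∅
  B4: def={r} ue=∅
  B5: def={a} ue=∅
  B6: def={a,g,r} ue=∅

Live sets:
  live B0: ∅→∅
  live B1: ∅→{a}
  live B2: {a}→∅
  live B3: ∅→∅
  live B4: ∅→∅
  live B5: ∅→∅
  live B6: ∅→∅

Interference:
  a↔{d,m,r}
  d↔{a}
  g↔{r}
  j↔∅
  m↔{a}
  r↔{a,g}

N(r) = ["a", "g"]

Answer: ["a", "g"]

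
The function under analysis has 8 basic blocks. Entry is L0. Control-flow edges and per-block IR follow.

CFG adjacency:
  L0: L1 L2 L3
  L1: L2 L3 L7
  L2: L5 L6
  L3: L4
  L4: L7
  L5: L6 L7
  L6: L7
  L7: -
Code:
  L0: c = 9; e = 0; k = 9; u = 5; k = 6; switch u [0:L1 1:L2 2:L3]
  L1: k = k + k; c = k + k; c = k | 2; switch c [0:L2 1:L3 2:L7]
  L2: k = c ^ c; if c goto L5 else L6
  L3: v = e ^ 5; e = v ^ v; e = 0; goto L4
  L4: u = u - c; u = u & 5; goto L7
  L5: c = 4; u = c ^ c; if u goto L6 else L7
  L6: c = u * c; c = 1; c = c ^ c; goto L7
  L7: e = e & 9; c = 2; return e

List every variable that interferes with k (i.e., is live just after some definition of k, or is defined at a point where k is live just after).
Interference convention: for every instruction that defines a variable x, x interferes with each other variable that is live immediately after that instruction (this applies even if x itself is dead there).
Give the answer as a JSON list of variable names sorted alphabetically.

Per-block:
  L0 def {c,e,k,u} use ∅
  L1 def {c,k} use {k}
  L2 def {k} use {c}
  L3 def {e,v} use {e}
  L4 def {u} use {c,u}
  L5 def {c,u} use ∅
  L6 def {c} use {c,u}
  L7 def {c,e} use {e}

Liveness:
  live L0: ∅→{c,e,k,u}
  live L1: {e,k,u}→{c,e,u}
  live L2: {c,e,u}→{c,e,u}
  live L3: {c,e,u}→{c,e,u}
  live L4: {c,e,u}→{e}
  live L5: {e}→{c,e,u}
  live L6: {c,e,u}→{e}
  live L7: {e}→∅

Interference:
  c — {e,k,u,v}
  e — {c,k,u}
  k — {c,e,u}
  u — {c,e,k,v}
  v — {c,u}

N(k) = ["c", "e", "u"]

Answer: ["c", "e", "u"]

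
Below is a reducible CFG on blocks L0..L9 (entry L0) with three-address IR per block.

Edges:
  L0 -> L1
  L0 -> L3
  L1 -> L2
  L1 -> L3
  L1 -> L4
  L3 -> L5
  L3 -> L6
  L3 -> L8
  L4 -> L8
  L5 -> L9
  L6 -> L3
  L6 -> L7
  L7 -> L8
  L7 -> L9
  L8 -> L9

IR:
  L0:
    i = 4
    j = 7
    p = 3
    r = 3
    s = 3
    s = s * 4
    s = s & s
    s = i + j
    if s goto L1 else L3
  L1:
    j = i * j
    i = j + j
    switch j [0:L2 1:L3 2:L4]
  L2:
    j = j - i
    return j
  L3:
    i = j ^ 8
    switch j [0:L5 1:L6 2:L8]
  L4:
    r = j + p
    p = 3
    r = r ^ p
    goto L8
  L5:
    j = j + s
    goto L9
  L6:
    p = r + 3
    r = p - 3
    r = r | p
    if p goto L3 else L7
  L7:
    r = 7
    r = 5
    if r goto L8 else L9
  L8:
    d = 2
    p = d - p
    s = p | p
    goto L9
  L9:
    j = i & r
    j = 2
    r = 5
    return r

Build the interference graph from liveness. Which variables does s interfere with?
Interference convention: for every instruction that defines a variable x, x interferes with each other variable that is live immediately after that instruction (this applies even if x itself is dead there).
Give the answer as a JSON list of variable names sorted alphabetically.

def/use:
  L0: {i,j,p,r,s} / ∅
  L1: {i,j} / {i,j}
  L2: {j} / {i,j}
  L3: {i} / {j}
  L4: {p,r} / {j,p}
  L5: {j} / {j,s}
  L6: {p,r} / {r}
  L7: {r} / ∅
  L8: {d,p,s} / {p}
  L9: {j,r} / {i,r}

Liveness:
  live L0: ∅→{i,j,p,r,s}
  live L1: {i,j,p,r,s}→{i,j,p,r,s}
  live L2: {i,j}→∅
  live L3: {j,p,r,s}→{i,j,p,r,s}
  live L4: {i,j,p}→{i,p,r}
  live L5: {i,j,r,s}→{i,r}
  live L6: {i,j,r,s}→{i,j,p,r,s}
  live L7: {i,p}→{i,p,r}
  live L8: {i,p,r}→{i,r}
  live L9: {i,r}→∅

Interfere edges:
  d: {i,p,r}
  i: {d,j,p,r,s}
  j: {i,p,r,s}
  p: {d,i,j,r,s}
  r: {d,i,j,p,s}
  s: {i,j,p,r}

N(s) = ["i", "j", "p", "r"]

Answer: ["i", "j", "p", "r"]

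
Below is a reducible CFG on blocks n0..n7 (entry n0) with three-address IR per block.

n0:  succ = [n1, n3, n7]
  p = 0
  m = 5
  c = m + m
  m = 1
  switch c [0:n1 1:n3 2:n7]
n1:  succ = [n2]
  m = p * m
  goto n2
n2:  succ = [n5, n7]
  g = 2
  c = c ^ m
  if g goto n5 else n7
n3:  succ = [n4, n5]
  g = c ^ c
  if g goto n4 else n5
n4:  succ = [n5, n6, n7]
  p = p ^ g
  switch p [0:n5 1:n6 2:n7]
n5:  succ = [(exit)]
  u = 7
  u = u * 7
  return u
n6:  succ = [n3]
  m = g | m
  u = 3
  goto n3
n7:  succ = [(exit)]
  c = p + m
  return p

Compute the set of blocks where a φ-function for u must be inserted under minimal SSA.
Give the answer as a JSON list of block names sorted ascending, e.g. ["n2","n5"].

idom tree: n1←n0 n2←n1 n3←n0 n4←n3 n5←n0 n6←n4 n7←n0
Join-block Dom:
  n3: preds {n0,n6}: {n0} ∩ {n0,n3,n4,n6} = {n0}; idom=n0
  n5: preds {n2,n3,n4}: {n0,n1,n2} ∩ {n0,n3} ∩ {n0,n3,n4} = {n0}; idom=n0
  n7: preds {n0,n2,n4}: {n0} ∩ {n0,n1,n2} ∩ {n0,n3,n4} = {n0}; idom=n0

Frontier:
  join n3 pred n0: · stop@n0
  join n3 pred n6: n6→n4→n3 stop@n0
  join n5 pred n2: n2→n1 stop@n0
  join n5 pred n3: n3 stop@n0
  join n5 pred n4: n4→n3 stop@n0
  join n7 pred n0: · stop@n0
  join n7 pred n2: n2→n1 stop@n0
  join n7 pred n4: n4→n3 stop@n0
  n0 → ∅
  n1 → {n5,n7}
  n2 → {n5,n7}
  n3 → {n3,n5,n7}
  n4 → {n3,n5,n7}
  n5 → ∅
  n6 → {n3}
  n7 → ∅

φ for u: defs {n5,n6}
  DF⁺ = {n3,n5,n7}

Answer: ["n3", "n5", "n7"]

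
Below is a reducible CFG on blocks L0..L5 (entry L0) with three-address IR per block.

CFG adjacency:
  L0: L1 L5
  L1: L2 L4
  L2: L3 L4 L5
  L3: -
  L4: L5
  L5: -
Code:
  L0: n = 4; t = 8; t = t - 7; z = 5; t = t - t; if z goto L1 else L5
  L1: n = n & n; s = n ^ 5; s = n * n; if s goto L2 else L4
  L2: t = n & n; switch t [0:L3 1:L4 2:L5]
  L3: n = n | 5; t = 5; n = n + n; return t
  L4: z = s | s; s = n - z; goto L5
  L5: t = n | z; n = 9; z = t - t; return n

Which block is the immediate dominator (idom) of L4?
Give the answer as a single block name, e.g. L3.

Answer: L1

Working:
idom tree: L1←L0 L2←L1 L3←L2 L4←L1 L5←L0
Dom∩ at merges:
  L4: preds {L1,L2}: {L0,L1} ∩ {L0,L1,L2} = {L0,L1}; idom=L1
  L5: preds {L0,L2,L4}: {L0} ∩ {L0,L1,L2} ∩ {L0,L1,L4} = {L0}; idom=L0

idom(L4) = L1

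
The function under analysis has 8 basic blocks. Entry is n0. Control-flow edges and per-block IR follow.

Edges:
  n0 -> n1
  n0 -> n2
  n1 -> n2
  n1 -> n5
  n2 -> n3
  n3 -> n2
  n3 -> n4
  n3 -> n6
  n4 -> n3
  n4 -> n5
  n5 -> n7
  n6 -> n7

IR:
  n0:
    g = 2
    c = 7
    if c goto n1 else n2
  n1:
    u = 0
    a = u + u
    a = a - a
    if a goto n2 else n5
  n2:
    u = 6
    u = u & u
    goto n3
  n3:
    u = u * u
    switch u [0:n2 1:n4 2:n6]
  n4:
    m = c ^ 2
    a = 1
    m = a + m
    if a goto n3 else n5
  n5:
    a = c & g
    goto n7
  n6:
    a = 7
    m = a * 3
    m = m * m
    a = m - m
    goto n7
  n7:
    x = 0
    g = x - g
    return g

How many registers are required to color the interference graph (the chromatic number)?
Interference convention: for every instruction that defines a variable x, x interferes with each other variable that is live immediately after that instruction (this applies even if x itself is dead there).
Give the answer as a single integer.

Block summaries:
  n0 def {c,g} use ∅
  n1 def {a,u} use ∅
  n2 def {u} use ∅
  n3 def {u} use {u}
  n4 def {a,m} use {c}
  n5 def {a} use {c,g}
  n6 def {a,m} use ∅
  n7 def {g,x} use {g}

Liveness:
  n0 li=∅ lo={c,g}
  n1 li={c,g} lo={c,g}
  n2 li={c,g} lo={c,g,u}
  n3 li={c,g,u} lo={c,g,u}
  n4 li={c,g,u} lo={c,g,u}
  n5 li={c,g} lo={g}
  n6 li={g} lo={g}
  n7 li={g} lo=∅

Conflict graph:
  a↔{c,g,m,u}
  c↔{a,g,m,u}
  g↔{a,c,m,u,x}
  m↔{a,c,g,u}
  u↔{a,c,g,m}
  x↔{g}

Colouring:
  {a,c,g,m,u} pairwise interfere (5-clique) ⇒ χ ≥ 5
  5-colouring: c0={g}  c1={a,x}  c2={c}  c3={m}  c4={u}
  χ = 5

Answer: 5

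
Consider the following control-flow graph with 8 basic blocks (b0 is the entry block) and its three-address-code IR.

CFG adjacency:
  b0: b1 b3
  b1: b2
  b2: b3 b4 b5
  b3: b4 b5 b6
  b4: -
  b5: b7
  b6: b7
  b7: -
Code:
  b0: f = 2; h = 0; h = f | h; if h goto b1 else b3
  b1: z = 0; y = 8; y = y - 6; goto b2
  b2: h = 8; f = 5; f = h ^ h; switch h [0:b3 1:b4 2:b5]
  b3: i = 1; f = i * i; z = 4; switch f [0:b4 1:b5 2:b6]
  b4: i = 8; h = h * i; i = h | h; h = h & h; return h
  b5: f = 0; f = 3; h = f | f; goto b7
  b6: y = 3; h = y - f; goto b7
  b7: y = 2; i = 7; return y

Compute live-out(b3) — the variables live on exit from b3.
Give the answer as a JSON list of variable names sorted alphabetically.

def/use:
  b0: def={f,h} ue=∅
  b1: def={y,z} ue=∅
  b2: def={f,h} ue=∅
  b3: def={f,i,z} ue=∅
  b4: def={h,i} ue={h}
  b5: def={f,h} ue=∅
  b6: def={h,y} ue={f}
  b7: def={i,y} ue=∅

Liveness:
  b0: in=∅ out={h}
  b1: in=∅ out=∅
  b2: in=∅ out={h}
  b3: in={h} out={f,h}
  b4: in={h} out=∅
  b5: in=∅ out=∅
  b6: in={f} out=∅
  b7: in=∅ out=∅

live-out(b3) = ["f", "h"]

Answer: ["f", "h"]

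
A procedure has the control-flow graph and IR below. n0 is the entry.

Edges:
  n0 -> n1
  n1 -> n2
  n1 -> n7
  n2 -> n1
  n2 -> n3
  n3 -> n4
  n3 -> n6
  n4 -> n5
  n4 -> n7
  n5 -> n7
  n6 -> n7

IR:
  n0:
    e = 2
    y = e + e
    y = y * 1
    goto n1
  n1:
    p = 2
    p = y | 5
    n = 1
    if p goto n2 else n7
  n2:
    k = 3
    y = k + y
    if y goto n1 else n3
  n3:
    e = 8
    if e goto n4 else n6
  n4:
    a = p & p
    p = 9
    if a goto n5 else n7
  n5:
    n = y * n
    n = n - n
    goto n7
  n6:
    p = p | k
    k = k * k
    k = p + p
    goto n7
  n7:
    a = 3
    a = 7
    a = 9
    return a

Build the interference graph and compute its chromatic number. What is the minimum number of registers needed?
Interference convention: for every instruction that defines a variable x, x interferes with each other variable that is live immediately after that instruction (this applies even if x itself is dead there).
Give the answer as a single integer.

def/use:
  n0: def={e,y} ue=∅
  n1: def={n,p} ue={y}
  n2: def={k,y} ue={y}
  n3: def={e} ue=∅
  n4: def={a,p} ue={p}
  n5: def={n} ue={n,y}
  n6: def={k,p} ue={k,p}
  n7: def={a} ue=∅

Liveness:
  live n0: ∅→{y}
  live n1: {y}→{n,p,y}
  live n2: {n,p,y}→{k,n,p,y}
  live n3: {k,n,p,y}→{k,n,p,y}
  live n4: {n,p,y}→{n,y}
  live n5: {n,y}→∅
  live n6: {k,p}→∅
  live n7: ∅→∅

Interfere edges:
  a↔{n,p,y}
  e↔{k,n,p,y}
  k↔{e,n,p,y}
  n↔{a,e,k,p,y}
  p↔{a,e,k,n,y}
  y↔{a,e,k,n,p}

Chromatic number:
  clique {e,k,n,p,y} ⇒ need ≥ 5
  5-colouring: R0={n}  R1={p}  R2={y}  R3={a,e}  R4={k}
  χ = 5

Answer: 5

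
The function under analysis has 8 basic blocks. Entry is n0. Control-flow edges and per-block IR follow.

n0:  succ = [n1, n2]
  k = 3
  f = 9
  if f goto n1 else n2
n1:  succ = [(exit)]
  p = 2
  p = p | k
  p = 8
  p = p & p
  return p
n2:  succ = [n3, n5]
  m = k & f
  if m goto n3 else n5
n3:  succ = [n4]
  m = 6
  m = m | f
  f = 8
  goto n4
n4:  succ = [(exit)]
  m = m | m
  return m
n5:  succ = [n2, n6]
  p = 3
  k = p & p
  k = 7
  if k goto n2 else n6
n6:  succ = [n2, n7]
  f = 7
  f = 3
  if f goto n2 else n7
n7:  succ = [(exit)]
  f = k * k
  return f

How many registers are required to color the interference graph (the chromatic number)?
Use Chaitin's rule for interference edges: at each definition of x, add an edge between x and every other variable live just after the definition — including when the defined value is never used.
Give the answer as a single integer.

Block summaries:
  n0: def={f,k} ue=∅
  n1: def={p} ue={k}
  n2: def={m} ue={f,k}
  n3: def={f,m} ue={f}
  n4: def={m} ue={m}
  n5: def={k,p} ue=∅
  n6: def={f} ue=∅
  n7: def={f} ue={k}

Backward fixpoint:
  n0 li=∅ lo={f,k}
  n1 li={k} lo=∅
  n2 li={f,k} lo={f}
  n3 li={f} lo={m}
  n4 li={m} lo=∅
  n5 li={f} lo={f,k}
  n6 li={k} lo={f,k}
  n7 li={k} lo=∅

Interference:
  f: {k,m,p}
  k: {f,p}
  m: {f}
  p: {f,k}

Registers:
  clique {f,k,p} ⇒ need ≥ 3
  assign f→R0 k→R1 m→R1 p→R2 — no edge inside a register ⇒ χ ≤ 3
  χ = 3

Answer: 3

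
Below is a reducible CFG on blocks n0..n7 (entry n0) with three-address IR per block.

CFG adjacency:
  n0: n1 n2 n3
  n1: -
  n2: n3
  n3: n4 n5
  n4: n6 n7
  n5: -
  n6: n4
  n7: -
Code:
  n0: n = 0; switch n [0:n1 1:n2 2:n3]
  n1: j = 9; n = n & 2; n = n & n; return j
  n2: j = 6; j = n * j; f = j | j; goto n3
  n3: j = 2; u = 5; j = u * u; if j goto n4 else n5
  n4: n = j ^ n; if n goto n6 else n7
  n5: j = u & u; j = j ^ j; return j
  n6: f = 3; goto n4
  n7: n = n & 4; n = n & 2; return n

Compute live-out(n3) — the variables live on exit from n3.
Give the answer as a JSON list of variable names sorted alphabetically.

Block summaries:
  n0: def={n} ue=∅
  n1: def={j,n} ue={n}
  n2: def={f,j} ue={n}
  n3: def={j,u} ue=∅
  n4: def={n} ue={j,n}
  n5: def={j} ue={u}
  n6: def={f} ue=∅
  n7: def={n} ue={n}

Live sets:
  live n0: ∅→{n}
  live n1: {n}→∅
  live n2: {n}→{n}
  live n3: {n}→{j,n,u}
  live n4: {j,n}→{j,n}
  live n5: {u}→∅
  live n6: {j,n}→{j,n}
  live n7: {n}→∅

live-out(n3) = ["j", "n", "u"]

Answer: ["j", "n", "u"]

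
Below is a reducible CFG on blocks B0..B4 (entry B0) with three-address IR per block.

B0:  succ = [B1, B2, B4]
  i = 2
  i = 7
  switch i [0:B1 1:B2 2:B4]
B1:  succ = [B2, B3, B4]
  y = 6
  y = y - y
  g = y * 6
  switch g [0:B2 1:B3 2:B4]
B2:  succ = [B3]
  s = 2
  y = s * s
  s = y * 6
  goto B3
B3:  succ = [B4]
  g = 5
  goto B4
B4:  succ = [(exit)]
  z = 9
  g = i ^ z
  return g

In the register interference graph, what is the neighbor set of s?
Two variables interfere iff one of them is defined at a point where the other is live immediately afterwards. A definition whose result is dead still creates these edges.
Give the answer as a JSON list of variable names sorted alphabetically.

Per-block:
  B0: {i} / ∅
  B1: {g,y} / ∅
  B2: {s,y} / ∅
  B3: {g} / ∅
  B4: {g,z} / {i}

Liveness:
  B0: in=∅ out={i}
  B1: in={i} out={i}
  B2: in={i} out={i}
  B3: in={i} out={i}
  B4: in={i} out=∅

Conflict graph:
  g: {i}
  i: {g,s,y,z}
  s: {i}
  y: {i}
  z: {i}

N(s) = ["i"]

Answer: ["i"]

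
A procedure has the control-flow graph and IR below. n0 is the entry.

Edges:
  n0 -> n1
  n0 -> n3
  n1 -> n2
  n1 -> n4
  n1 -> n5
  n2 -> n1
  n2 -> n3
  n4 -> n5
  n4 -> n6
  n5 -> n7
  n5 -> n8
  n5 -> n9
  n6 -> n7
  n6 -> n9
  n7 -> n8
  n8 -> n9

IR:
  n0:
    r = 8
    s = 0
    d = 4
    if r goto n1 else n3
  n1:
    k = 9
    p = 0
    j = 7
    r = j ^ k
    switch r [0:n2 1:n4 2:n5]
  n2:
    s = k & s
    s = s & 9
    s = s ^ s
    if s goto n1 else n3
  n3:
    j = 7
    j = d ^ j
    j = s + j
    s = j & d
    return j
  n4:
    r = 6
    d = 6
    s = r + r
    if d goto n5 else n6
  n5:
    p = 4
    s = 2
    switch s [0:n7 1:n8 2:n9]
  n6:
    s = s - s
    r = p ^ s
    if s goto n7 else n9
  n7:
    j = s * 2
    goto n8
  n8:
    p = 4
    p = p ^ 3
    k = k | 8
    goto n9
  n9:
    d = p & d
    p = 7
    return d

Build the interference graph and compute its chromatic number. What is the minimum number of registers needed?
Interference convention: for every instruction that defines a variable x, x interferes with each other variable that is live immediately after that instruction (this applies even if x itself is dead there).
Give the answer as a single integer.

def/use:
  n0 def {d,r,s} use ∅
  n1 def {j,k,p,r} use ∅
  n2 def {s} use {k,s}
  n3 def {j,s} use {d,s}
  n4 def {d,r,s} use ∅
  n5 def {p,s} use ∅
  n6 def {r,s} use {p,s}
  n7 def {j} use {s}
  n8 def {k,p} use {k}
  n9 def {d,p} use {d,p}

Backward fixpoint:
  n0 li=∅ lo={d,s}
  n1 li={d,s} lo={d,k,p,s}
  n2 li={d,k,s} lo={d,s}
  n3 li={d,s} lo=∅
  n4 li={k,p} lo={d,k,p,s}
  n5 li={d,k} lo={d,k,p,s}
  n6 li={d,k,p,s} lo={d,k,p,s}
  n7 li={d,k,s} lo={d,k}
  n8 li={d,k} lo={d,p}
  n9 li={d,p} lo=∅

Interfere edges:
  d: {j,k,p,r,s}
  j: {d,k,p,s}
  k: {d,j,p,r,s}
  p: {d,j,k,r,s}
  r: {d,k,p,s}
  s: {d,j,k,p,r}

Colouring:
  lower bound: {d,j,k,p,s} mutually conflict ⇒ χ ≥ 5
  5-colouring: c0={d}  c1={k}  c2={p}  c3={s}  c4={j,r}
  χ = 5

Answer: 5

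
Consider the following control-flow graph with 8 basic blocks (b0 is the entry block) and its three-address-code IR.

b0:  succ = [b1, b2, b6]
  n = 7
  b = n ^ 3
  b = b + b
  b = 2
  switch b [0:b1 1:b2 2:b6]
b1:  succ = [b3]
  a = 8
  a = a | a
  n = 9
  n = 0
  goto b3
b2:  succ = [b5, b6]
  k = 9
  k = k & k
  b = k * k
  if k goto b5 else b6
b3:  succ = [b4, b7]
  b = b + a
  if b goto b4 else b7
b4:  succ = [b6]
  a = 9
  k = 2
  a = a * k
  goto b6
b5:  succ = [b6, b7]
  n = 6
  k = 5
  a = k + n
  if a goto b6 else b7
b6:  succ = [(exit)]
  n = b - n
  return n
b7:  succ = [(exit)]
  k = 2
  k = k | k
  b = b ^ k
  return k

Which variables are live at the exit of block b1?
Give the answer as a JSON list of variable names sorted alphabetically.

Answer: ["a", "b", "n"]

Analysis:
Per-block:
  b0: def={b,n} ue=∅
  b1: def={a,n} ue=∅
  b2: def={b,k} ue=∅
  b3: def={b} ue={a,b}
  b4: def={a,k} ue=∅
  b5: def={a,k,n} ue=∅
  b6: def={n} ue={b,n}
  b7: def={b,k} ue={b}

Backward fixpoint:
  b0: in=∅ out={b,n}
  b1: in={b} out={a,b,n}
  b2: in={n} out={b,n}
  b3: in={a,b,n} out={b,n}
  b4: in={b,n} out={b,n}
  b5: in={b} out={b,n}
  b6: in={b,n} out=∅
  b7: in={b} out=∅

live-out(b1) = ["a", "b", "n"]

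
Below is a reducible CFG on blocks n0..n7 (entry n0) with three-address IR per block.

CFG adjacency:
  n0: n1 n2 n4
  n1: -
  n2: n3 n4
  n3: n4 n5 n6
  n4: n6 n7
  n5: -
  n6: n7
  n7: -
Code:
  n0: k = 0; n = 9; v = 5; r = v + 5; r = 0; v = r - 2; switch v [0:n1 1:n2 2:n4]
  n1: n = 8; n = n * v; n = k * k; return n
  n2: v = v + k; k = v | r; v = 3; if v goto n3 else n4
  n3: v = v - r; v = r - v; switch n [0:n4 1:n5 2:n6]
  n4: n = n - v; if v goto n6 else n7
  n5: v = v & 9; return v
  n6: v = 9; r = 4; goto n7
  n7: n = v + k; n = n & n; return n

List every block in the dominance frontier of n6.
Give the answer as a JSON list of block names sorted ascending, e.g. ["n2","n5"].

Answer: ["n7"]

Analysis:
idom tree: n1←n0 n2←n0 n3←n2 n4←n0 n5←n3 n6←n0 n7←n0
Dom at joins:
  n4: preds {n0,n2,n3}: {n0} ∩ {n0,n2} ∩ {n0,n2,n3} = {n0}; idom=n0
  n6: preds {n3,n4}: {n0,n2,n3} ∩ {n0,n4} = {n0}; idom=n0
  n7: preds {n4,n6}: {n0,n4} ∩ {n0,n6} = {n0}; idom=n0

DF derivation:
  join n4 pred n0: · stop@n0
  join n4 pred n2: n2 stop@n0
  join n4 pred n3: n3→n2 stop@n0
  join n6 pred n3: n3→n2 stop@n0
  join n6 pred n4: n4 stop@n0
  join n7 pred n4: n4 stop@n0
  join n7 pred n6: n6 stop@n0
  DF(n0)=∅
  DF(n1)=∅
  DF(n2)={n4,n6}
  DF(n3)={n4,n6}
  DF(n4)={n6,n7}
  DF(n5)=∅
  DF(n6)={n7}
  DF(n7)=∅

DF(n6) = ["n7"]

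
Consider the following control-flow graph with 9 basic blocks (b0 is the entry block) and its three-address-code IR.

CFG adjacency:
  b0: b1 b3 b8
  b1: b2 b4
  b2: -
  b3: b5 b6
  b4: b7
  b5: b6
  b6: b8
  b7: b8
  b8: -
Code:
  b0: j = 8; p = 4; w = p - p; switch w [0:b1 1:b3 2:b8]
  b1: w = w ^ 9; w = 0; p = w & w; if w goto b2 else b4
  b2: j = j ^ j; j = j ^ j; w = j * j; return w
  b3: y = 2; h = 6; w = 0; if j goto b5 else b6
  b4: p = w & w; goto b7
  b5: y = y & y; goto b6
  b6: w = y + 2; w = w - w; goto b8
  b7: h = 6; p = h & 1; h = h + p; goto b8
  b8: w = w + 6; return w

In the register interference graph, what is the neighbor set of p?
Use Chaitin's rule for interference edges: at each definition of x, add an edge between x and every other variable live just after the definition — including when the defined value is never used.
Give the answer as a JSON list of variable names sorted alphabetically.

Answer: ["h", "j", "w"]

Analysis:
def/use:
  b0: def={j,p,w} ue=∅
  b1: def={p,w} ue={w}
  b2: def={j,w} ue={j}
  b3: def={h,w,y} ue={j}
  b4: def={p} ue={w}
  b5: def={y} ue={y}
  b6: def={w} ue={y}
  b7: def={h,p} ue=∅
  b8: def={w} ue={w}

Liveness:
  b0 li=∅ lo={j,w}
  b1 li={j,w} lo={j,w}
  b2 li={j} lo=∅
  b3 li={j} lo={y}
  b4 li={w} lo={w}
  b5 li={y} lo={y}
  b6 li={y} lo={w}
  b7 li={w} lo={w}
  b8 li={w} lo=∅

Conflict graph:
  h: {j,p,w,y}
  j: {h,p,w,y}
  p: {h,j,w}
  w: {h,j,p,y}
  y: {h,j,w}

N(p) = ["h", "j", "w"]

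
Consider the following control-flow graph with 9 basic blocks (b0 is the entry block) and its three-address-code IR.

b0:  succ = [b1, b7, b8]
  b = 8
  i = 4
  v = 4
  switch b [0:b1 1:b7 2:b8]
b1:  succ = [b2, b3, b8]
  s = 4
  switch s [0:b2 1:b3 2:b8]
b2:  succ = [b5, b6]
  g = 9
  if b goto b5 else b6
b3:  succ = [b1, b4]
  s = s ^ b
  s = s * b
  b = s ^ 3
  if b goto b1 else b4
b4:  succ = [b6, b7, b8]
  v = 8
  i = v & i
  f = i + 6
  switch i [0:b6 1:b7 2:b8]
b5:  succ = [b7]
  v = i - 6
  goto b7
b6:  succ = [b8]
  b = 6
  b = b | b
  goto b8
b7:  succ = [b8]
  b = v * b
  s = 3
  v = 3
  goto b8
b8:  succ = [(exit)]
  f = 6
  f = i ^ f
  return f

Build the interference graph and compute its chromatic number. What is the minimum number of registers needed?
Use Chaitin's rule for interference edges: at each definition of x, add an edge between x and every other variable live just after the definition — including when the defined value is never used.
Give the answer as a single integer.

Answer: 4

Working:
Block summaries:
  b0: {b,i,v} / ∅
  b1: {s} / ∅
  b2: {g} / {b}
  b3: {b,s} / {b,s}
  b4: {f,i,v} / {i}
  b5: {v} / {i}
  b6: {b} / ∅
  b7: {b,s,v} / {b,v}
  b8: {f} / {i}

Liveness:
  b0: in=∅ out={b,i,v}
  b1: in={b,i} out={b,i,s}
  b2: in={b,i} out={b,i}
  b3: in={b,i,s} out={b,i}
  b4: in={b,i} out={b,i,v}
  b5: in={b,i} out={b,i,v}
  b6: in={i} out={i}
  b7: in={b,i,v} out={i}
  b8: in={i} out=∅

Conflict graph:
  b: {f,g,i,s,v}
  f: {b,i,v}
  g: {b,i}
  i: {b,f,g,s,v}
  s: {b,i}
  v: {b,f,i}

Colouring:
  clique {b,f,i,v} ⇒ need ≥ 4
  4-colouring: c0={b}  c1={i}  c2={f,g,s}  c3={v}
  χ = 4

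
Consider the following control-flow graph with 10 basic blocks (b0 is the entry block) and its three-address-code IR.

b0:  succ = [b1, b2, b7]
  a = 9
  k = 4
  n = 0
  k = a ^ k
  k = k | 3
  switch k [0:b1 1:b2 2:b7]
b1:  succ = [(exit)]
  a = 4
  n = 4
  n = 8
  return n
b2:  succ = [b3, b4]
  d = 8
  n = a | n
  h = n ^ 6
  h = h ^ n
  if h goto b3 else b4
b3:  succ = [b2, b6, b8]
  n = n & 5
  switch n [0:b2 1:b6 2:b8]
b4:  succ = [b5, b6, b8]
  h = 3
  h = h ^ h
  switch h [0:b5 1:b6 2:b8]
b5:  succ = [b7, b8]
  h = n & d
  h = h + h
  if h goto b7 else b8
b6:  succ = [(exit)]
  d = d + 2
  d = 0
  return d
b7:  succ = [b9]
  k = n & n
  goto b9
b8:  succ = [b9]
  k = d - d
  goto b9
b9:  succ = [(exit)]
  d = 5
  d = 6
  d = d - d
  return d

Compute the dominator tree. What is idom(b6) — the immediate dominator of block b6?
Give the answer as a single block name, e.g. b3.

Answer: b2

Analysis:
idom tree: b1←b0 b2←b0 b3←b2 b4←b2 b5←b4 b6←b2 b7←b0 b8←b2 b9←b0
Dom at joins:
  b2: preds {b0,b3}: {b0} ∩ {b0,b2,b3} = {b0}; idom=b0
  b6: preds {b3,b4}: {b0,b2,b3} ∩ {b0,b2,b4} = {b0,b2}; idom=b2
  b7: preds {b0,b5}: {b0} ∩ {b0,b2,b4,b5} = {b0}; idom=b0
  b8: preds {b3,b4,b5}: {b0,b2,b3} ∩ {b0,b2,b4} ∩ {b0,b2,b4,b5} = {b0,b2}; idom=b2
  b9: preds {b7,b8}: {b0,b7} ∩ {b0,b2,b8} = {b0}; idom=b0

idom(b6) = b2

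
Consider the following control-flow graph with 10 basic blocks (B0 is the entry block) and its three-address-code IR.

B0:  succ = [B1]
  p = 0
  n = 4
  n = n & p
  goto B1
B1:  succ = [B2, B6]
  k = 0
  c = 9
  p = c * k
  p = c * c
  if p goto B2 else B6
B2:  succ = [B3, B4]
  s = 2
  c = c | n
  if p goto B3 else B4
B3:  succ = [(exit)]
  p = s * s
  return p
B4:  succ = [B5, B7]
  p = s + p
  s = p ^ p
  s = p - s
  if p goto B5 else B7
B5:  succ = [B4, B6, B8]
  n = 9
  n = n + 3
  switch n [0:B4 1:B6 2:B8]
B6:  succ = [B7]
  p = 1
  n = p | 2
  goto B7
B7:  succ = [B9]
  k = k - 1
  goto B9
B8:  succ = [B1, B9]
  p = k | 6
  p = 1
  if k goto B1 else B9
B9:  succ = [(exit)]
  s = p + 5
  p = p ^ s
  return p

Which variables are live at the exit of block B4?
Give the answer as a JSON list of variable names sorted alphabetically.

Per-block:
  B0 def {n,p} use ∅
  B1 def {c,k,p} use ∅
  B2 def {c,s} use {c,n,p}
  B3 def {p} use {s}
  B4 def {p,s} use {p,s}
  B5 def {n} use ∅
  B6 def {n,p} use ∅
  B7 def {k} use {k}
  B8 def {p} use {k}
  B9 def {p,s} use {p}

Liveness:
  B0 li=∅ lo={n}
  B1 li={n} lo={c,k,n,p}
  B2 li={c,k,n,p} lo={k,p,s}
  B3 li={s} lo=∅
  B4 li={k,p,s} lo={k,p,s}
  B5 li={k,p,s} lo={k,n,p,s}
  B6 li={k} lo={k,p}
  B7 li={k,p} lo={p}
  B8 li={k,n} lo={n,p}
  B9 li={p} lo=∅

live-out(B4) = ["k", "p", "s"]

Answer: ["k", "p", "s"]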